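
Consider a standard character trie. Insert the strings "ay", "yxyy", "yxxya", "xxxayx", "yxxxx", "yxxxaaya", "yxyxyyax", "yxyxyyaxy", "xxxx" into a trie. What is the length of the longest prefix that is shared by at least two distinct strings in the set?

The deepest shared node is where two words last agree before diverging.
e.g. "yxyxyyax" and "yxyxyyaxy" share the prefix "yxyxyyax" of length 8; no pair shares a longer one.
Longest shared-prefix length: 8

8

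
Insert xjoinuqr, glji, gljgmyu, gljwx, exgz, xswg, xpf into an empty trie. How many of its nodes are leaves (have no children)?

7

Leaves are exactly the stored words that no other stored word extends.
Those words: "exgz", "gljgmyu", "glji", "gljwx", "xjoinuqr", "xpf", "xswg"
Leaf count: 7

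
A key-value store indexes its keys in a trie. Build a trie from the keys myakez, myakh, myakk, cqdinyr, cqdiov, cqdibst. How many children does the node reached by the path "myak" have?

Walk "myak" from the root, arriving at one node.
Distinct next characters after "myak": e, h, k.
That node has 3 child edges.

3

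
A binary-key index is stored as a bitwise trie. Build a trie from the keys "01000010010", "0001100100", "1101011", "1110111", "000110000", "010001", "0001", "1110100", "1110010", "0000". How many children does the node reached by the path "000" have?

2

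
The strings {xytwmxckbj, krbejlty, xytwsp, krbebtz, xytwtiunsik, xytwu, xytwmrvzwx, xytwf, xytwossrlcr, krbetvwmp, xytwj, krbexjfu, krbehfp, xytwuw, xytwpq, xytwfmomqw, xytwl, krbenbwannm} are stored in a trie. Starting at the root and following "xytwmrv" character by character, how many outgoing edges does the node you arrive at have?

Walk "xytwmrv" from the root, arriving at one node.
Characters that immediately follow "xytwmrv" among the stored strings: {z}.
That node has 1 child edge.

1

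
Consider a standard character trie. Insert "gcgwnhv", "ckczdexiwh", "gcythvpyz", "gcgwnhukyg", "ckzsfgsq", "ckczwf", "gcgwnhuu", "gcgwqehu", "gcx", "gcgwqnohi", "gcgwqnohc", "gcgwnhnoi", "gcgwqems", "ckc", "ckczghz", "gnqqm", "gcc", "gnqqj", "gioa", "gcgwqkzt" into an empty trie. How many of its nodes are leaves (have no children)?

19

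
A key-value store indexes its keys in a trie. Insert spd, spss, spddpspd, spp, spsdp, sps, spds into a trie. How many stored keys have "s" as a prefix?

7

Walk to "s"; the words in its subtree are exactly those with that prefix.
Matches: "spd", "spddpspd", "spds", "spp", "sps", "spsdp", "spss"
Count: 7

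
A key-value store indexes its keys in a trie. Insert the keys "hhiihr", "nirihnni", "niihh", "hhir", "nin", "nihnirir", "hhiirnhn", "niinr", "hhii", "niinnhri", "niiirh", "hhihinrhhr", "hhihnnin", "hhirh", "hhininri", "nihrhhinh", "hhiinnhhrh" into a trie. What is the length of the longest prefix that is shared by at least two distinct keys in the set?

The deepest shared node is where two words last agree before diverging.
e.g. "hhihinrhhr" and "hhihnnin" share the prefix "hhih" of length 4; no pair shares a longer one.
Longest shared-prefix length: 4

4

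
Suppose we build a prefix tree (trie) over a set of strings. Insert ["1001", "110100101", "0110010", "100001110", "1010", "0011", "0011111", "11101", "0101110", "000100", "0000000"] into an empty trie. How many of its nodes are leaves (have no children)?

10

Leaves are exactly the stored words that no other stored word extends.
Those words: "0000000", "000100", "0011111", "0101110", "0110010", "100001110", "1001", "1010", "110100101", "11101"
Leaf count: 10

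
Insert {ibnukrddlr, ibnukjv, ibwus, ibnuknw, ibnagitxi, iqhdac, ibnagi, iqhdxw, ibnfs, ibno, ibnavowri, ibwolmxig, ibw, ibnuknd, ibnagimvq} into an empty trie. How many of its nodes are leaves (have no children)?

13

A leaf is a node with no children — equivalently, the end of a word that is not a proper prefix of any other stored word.
Those words: "ibnagimvq", "ibnagitxi", "ibnavowri", "ibnfs", "ibno", "ibnukjv", "ibnuknd", "ibnuknw", "ibnukrddlr", "ibwolmxig", "ibwus", "iqhdac", "iqhdxw"
Leaf count: 13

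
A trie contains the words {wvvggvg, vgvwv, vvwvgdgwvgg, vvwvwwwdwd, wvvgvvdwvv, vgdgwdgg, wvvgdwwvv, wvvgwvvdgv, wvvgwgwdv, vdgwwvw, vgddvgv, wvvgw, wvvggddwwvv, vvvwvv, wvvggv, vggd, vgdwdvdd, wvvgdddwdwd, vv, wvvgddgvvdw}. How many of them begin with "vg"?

5

Filter for entries beginning with "vg":
Matches: "vgddvgv", "vgdgwdgg", "vgdwdvdd", "vggd", "vgvwv"
Count: 5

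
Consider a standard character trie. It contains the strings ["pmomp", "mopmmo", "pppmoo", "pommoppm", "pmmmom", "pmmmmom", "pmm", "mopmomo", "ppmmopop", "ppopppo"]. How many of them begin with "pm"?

Walk to "pm"; the words in its subtree are exactly those with that prefix.
Words under "pm": pmm, pmmmmom, pmmmom, pmomp
Count: 4

4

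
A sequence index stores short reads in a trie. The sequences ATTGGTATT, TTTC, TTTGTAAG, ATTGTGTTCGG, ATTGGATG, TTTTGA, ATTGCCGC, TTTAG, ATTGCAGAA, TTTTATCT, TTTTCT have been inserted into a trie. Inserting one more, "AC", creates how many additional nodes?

Walking "AC" from the root, the first 1 characters ("A") follow existing edges; "C" is the first miss.
New nodes needed: |"AC"| − 1 = 2 − 1 = 1.

1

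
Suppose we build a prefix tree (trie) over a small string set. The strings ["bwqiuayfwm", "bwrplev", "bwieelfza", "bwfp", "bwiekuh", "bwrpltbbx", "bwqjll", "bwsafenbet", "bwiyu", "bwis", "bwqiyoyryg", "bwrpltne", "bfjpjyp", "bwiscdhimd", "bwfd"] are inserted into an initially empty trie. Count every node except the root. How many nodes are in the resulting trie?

66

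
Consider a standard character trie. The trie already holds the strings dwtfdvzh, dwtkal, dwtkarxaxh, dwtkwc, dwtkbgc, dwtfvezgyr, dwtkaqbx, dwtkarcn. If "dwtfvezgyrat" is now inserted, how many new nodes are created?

"dwtfvezgyr" is already a path in the trie; the remaining "at" must be added.
Each of the 2 remaining characters creates one node.

2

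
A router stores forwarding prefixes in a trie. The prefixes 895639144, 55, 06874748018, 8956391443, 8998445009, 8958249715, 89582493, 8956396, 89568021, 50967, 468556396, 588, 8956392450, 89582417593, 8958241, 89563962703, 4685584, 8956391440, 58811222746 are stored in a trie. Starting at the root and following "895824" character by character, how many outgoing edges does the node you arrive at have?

2

The children of the "895824" node are the distinct next characters among strings starting with "895824".
Distinct next characters after "895824": 1, 9.
That node has 2 child edges.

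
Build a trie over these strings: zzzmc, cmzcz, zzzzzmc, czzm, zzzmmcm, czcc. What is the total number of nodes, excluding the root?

22

Insert word by word; a character creates a node only if that edge doesn't already exist:
  "zzzmc" → 5 new (z, z, z, m, c)
  "cmzcz" → 5 new (c, m, z, c, z)
  "zzzzzmc" → prefix "zzz" already present; 4 new (z, z, m, c)
  "czzm" → prefix "c" already present; 3 new (z, z, m)
  "zzzmmcm" → prefix "zzzm" already present; 3 new (m, c, m)
  "czcc" → prefix "cz" already present; 2 new (c, c)
Total nodes = 5 + 5 + 4 + 3 + 3 + 2 = 22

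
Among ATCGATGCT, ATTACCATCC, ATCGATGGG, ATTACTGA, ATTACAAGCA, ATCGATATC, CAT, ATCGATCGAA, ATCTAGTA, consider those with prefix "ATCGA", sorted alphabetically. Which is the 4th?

ATCGATGGG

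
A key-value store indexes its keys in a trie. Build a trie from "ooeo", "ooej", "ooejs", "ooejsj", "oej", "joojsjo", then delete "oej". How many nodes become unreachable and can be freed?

Walk "oej" from the leaf back toward the root, removing each node that no remaining word uses.
The suffix "ej" (2 nodes) is used only by "oej"; the node for "o" still has the child "o", so pruning stops there.
Nodes removed: 2

2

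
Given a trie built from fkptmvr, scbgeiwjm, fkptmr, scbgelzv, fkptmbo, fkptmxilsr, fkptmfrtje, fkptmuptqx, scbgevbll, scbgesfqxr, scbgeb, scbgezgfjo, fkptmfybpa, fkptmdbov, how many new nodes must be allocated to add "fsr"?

The longest prefix of "fsr" already in the trie is "f" (length 1).
So 3 − 1 = 2 new nodes.

2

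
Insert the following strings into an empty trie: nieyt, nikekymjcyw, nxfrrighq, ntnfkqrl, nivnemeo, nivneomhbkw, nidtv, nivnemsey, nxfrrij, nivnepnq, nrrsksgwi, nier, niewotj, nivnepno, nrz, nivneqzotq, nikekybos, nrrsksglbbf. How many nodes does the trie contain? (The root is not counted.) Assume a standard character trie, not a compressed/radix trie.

78

For each word, the new-node count is its length minus the longest prefix already in the trie:
  "nieyt" → 5 new (n, i, e, y, t)
  "nikekymjcyw" → prefix "ni" already present; 9 new (k, e, k, y, m, j, c, y, w)
  "nxfrrighq" → prefix "n" already present; 8 new (x, f, r, r, i, g, h, q)
  "ntnfkqrl" → prefix "n" already present; 7 new (t, n, f, k, q, r, l)
  "nivnemeo" → prefix "ni" already present; 6 new (v, n, e, m, e, o)
  "nivneomhbkw" → prefix "nivne" already present; 6 new (o, m, h, b, k, w)
  "nidtv" → prefix "ni" already present; 3 new (d, t, v)
  "nivnemsey" → prefix "nivnem" already present; 3 new (s, e, y)
  "nxfrrij" → prefix "nxfrri" already present; 1 new (j)
  "nivnepnq" → prefix "nivne" already present; 3 new (p, n, q)
  "nrrsksgwi" → prefix "n" already present; 8 new (r, r, s, k, s, g, w, i)
  "nier" → prefix "nie" already present; 1 new (r)
  "niewotj" → prefix "nie" already present; 4 new (w, o, t, j)
  "nivnepno" → prefix "nivnepn" already present; 1 new (o)
  "nrz" → prefix "nr" already present; 1 new (z)
  "nivneqzotq" → prefix "nivne" already present; 5 new (q, z, o, t, q)
  "nikekybos" → prefix "nikeky" already present; 3 new (b, o, s)
  "nrrsksglbbf" → prefix "nrrsksg" already present; 4 new (l, b, b, f)
Total nodes = 5 + 9 + 8 + 7 + 6 + 6 + 3 + 3 + 1 + 3 + 8 + 1 + 4 + 1 + 1 + 5 + 3 + 4 = 78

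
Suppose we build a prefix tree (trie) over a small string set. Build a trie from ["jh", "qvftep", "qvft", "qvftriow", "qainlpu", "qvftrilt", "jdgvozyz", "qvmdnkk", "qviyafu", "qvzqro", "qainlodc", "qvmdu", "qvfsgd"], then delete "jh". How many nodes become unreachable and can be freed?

1

A node on "jh"'s path can go only if nothing else ends at it or branches off below it.
The suffix "h" (1 node) is used only by "jh"; the node for "j" still has the child "d", so pruning stops there.
Nodes removed: 1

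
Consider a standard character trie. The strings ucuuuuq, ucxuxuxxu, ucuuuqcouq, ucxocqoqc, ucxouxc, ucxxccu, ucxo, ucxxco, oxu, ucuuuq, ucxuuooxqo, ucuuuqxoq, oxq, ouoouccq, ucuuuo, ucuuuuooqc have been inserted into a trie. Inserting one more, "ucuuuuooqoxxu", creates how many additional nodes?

Walking "ucuuuuooqoxxu" from the root, the first 9 characters ("ucuuuuooq") follow existing edges; "o" is the first miss.
So 13 − 9 = 4 new nodes.

4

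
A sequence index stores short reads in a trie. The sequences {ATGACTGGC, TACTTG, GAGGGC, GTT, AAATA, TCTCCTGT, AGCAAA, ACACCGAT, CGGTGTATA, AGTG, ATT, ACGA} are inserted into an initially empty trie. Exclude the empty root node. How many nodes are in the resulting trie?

Count nodes per top-level branch (shared prefixes stored once):
  'A'-branch (AAATA, ACACCGAT, ACGA, AGCAAA, AGTG, ATGACTGGC, ATT): 30 nodes
  'C'-branch (CGGTGTATA): 9 nodes
  'G'-branch (GAGGGC, GTT): 8 nodes
  'T'-branch (TACTTG, TCTCCTGT): 13 nodes
Sum: 60

60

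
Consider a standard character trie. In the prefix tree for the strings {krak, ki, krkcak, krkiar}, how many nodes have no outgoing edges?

4

A leaf is a node with no children — equivalently, the end of a word that is not a proper prefix of any other stored word.
Those words: "ki", "krak", "krkcak", "krkiar"
Leaf count: 4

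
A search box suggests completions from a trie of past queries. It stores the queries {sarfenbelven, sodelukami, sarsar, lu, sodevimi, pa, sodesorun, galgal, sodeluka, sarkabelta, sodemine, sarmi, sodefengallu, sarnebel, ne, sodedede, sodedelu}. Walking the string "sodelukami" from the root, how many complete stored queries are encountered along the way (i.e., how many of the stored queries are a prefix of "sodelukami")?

2

Walk "sodelukami" from the root; an end-of-word marker is hit whenever a stored word is a prefix of "sodelukami".
Prefixes of the query that are stored words: "sodeluka", "sodelukami"
Count: 2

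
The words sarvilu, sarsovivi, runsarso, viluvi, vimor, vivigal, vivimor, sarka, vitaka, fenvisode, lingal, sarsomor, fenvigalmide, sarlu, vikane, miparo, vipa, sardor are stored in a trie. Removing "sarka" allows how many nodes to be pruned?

After clearing the end-marker at "sarka", prune upward until reaching a node still needed by another word.
The suffix "ka" (2 nodes) is used only by "sarka"; the node for "sar" still has the child "v", so pruning stops there.
Nodes removed: 2

2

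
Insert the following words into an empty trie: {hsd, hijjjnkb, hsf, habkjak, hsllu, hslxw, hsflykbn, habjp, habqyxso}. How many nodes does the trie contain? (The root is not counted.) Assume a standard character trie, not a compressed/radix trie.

Trace insertions, counting only characters that open a new branch:
  "hsd" → 3 new (h, s, d)
  "hijjjnkb" → prefix "h" already present; 7 new (i, j, j, j, n, k, b)
  "hsf" → prefix "hs" already present; 1 new (f)
  "habkjak" → prefix "h" already present; 6 new (a, b, k, j, a, k)
  "hsllu" → prefix "hs" already present; 3 new (l, l, u)
  "hslxw" → prefix "hsl" already present; 2 new (x, w)
  "hsflykbn" → prefix "hsf" already present; 5 new (l, y, k, b, n)
  "habjp" → prefix "hab" already present; 2 new (j, p)
  "habqyxso" → prefix "hab" already present; 5 new (q, y, x, s, o)
Total nodes = 3 + 7 + 1 + 6 + 3 + 2 + 5 + 2 + 5 = 34

34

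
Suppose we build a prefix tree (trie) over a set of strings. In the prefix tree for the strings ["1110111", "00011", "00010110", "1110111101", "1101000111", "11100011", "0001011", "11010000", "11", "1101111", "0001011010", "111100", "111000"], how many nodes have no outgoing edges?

8

Leaves are exactly the stored words that no other stored word extends.
Those words: "0001011010", "00011", "11010000", "1101000111", "1101111", "11100011", "1110111101", "111100"
Leaf count: 8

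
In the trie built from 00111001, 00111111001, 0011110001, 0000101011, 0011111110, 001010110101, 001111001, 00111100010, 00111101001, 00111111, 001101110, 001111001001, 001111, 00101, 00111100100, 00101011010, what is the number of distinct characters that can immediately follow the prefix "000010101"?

Walk "000010101" from the root, arriving at one node.
Characters that immediately follow "000010101" among the stored strings: {1}.
That node has 1 child edge.

1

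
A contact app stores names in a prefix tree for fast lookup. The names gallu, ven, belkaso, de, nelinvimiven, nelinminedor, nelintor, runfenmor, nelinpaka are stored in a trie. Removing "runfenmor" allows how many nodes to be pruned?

Walk "runfenmor" from the leaf back toward the root, removing each node that no remaining word uses.
No other word shares any prefix with "runfenmor", so all 9 of its nodes go.
Nodes removed: 9

9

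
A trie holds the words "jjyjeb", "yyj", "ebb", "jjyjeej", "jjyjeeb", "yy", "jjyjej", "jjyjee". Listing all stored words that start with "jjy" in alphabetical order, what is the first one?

jjyjeb

Filter for "jjy…" and sort: "jjyjeb", "jjyjee", "jjyjeeb", "jjyjeej", "jjyjej"
The 1st is jjyjeb.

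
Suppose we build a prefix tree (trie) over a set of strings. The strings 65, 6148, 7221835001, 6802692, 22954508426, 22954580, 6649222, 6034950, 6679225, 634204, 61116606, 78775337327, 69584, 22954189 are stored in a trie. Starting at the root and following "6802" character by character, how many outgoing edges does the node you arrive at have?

1

The children of the "6802" node are the distinct next characters among strings starting with "6802".
Distinct next characters after "6802": 6.
That node has 1 child edge.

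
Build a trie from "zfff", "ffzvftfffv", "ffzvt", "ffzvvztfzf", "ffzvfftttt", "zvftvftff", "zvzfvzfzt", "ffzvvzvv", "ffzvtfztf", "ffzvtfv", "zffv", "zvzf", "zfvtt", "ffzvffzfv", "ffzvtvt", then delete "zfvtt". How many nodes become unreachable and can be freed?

Walk "zfvtt" from the leaf back toward the root, removing each node that no remaining word uses.
The suffix "vtt" (3 nodes) is used only by "zfvtt"; the node for "zf" still has the child "f", so pruning stops there.
Nodes removed: 3

3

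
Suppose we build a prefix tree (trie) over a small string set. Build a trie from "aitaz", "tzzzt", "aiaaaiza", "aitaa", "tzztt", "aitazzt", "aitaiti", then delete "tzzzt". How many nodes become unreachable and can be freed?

Walk "tzzzt" from the leaf back toward the root, removing each node that no remaining word uses.
The suffix "zt" (2 nodes) is used only by "tzzzt"; the node for "tzz" still has the child "t", so pruning stops there.
Nodes removed: 2

2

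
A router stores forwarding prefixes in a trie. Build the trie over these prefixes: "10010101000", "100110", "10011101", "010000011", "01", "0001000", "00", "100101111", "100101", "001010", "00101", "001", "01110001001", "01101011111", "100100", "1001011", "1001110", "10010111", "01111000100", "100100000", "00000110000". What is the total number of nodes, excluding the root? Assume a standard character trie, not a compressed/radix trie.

Insert word by word; a character creates a node only if that edge doesn't already exist:
  "10010101000" → 11 new (1, 0, 0, 1, 0, 1, 0, 1, 0, 0, 0)
  "100110" → prefix "1001" already present; 2 new (1, 0)
  "10011101" → prefix "10011" already present; 3 new (1, 0, 1)
  "010000011" → 9 new (0, 1, 0, 0, 0, 0, 0, 1, 1)
  "01" → prefix "01" already present; 0 new (none)
  "0001000" → prefix "0" already present; 6 new (0, 0, 1, 0, 0, 0)
  "00" → prefix "00" already present; 0 new (none)
  "100101111" → prefix "100101" already present; 3 new (1, 1, 1)
  "100101" → prefix "100101" already present; 0 new (none)
  "001010" → prefix "00" already present; 4 new (1, 0, 1, 0)
  "00101" → prefix "00101" already present; 0 new (none)
  "001" → prefix "001" already present; 0 new (none)
  "01110001001" → prefix "01" already present; 9 new (1, 1, 0, 0, 0, 1, 0, 0, 1)
  "01101011111" → prefix "011" already present; 8 new (0, 1, 0, 1, 1, 1, 1, 1)
  "100100" → prefix "10010" already present; 1 new (0)
  "1001011" → prefix "1001011" already present; 0 new (none)
  "1001110" → prefix "1001110" already present; 0 new (none)
  "10010111" → prefix "10010111" already present; 0 new (none)
  "01111000100" → prefix "0111" already present; 7 new (1, 0, 0, 0, 1, 0, 0)
  "100100000" → prefix "100100" already present; 3 new (0, 0, 0)
  "00000110000" → prefix "000" already present; 8 new (0, 0, 1, 1, 0, 0, 0, 0)
Total nodes = 11 + 2 + 3 + 9 + 0 + 6 + 0 + 3 + 0 + 4 + 0 + 0 + 9 + 8 + 1 + 0 + 0 + 0 + 7 + 3 + 8 = 74

74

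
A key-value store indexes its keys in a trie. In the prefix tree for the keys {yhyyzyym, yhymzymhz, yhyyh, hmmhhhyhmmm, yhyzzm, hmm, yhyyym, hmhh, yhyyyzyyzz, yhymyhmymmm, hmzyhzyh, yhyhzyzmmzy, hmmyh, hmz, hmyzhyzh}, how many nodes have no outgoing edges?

13

Leaves are exactly the stored words that no other stored word extends.
Those words: "hmhh", "hmmhhhyhmmm", "hmmyh", "hmyzhyzh", "hmzyhzyh", "yhyhzyzmmzy", "yhymyhmymmm", "yhymzymhz", "yhyyh", "yhyyym", "yhyyyzyyzz", "yhyyzyym", "yhyzzm"
Leaf count: 13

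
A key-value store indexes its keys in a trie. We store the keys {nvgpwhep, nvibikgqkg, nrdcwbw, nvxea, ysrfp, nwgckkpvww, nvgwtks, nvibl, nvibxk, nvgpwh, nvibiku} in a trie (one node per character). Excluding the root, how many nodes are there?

47

Trace insertions, counting only characters that open a new branch:
  "nvgpwhep" → 8 new (n, v, g, p, w, h, e, p)
  "nvibikgqkg" → prefix "nv" already present; 8 new (i, b, i, k, g, q, k, g)
  "nrdcwbw" → prefix "n" already present; 6 new (r, d, c, w, b, w)
  "nvxea" → prefix "nv" already present; 3 new (x, e, a)
  "ysrfp" → 5 new (y, s, r, f, p)
  "nwgckkpvww" → prefix "n" already present; 9 new (w, g, c, k, k, p, v, w, w)
  "nvgwtks" → prefix "nvg" already present; 4 new (w, t, k, s)
  "nvibl" → prefix "nvib" already present; 1 new (l)
  "nvibxk" → prefix "nvib" already present; 2 new (x, k)
  "nvgpwh" → prefix "nvgpwh" already present; 0 new (none)
  "nvibiku" → prefix "nvibik" already present; 1 new (u)
Total nodes = 8 + 8 + 6 + 3 + 5 + 9 + 4 + 1 + 2 + 0 + 1 = 47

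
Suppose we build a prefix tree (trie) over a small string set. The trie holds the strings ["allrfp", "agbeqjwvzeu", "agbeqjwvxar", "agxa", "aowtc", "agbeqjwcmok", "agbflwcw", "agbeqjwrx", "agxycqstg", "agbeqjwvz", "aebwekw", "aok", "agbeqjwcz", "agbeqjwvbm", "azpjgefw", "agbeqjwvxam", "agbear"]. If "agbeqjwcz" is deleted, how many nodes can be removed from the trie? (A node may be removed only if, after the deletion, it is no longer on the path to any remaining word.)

1

After clearing the end-marker at "agbeqjwcz", prune upward until reaching a node still needed by another word.
The suffix "z" (1 node) is used only by "agbeqjwcz"; the node for "agbeqjwc" still has the child "m", so pruning stops there.
Nodes removed: 1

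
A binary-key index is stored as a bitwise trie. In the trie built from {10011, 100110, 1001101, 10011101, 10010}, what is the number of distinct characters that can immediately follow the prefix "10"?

The children of the "10" node are the distinct next characters among strings starting with "10".
Distinct next characters after "10": 0.
That node has 1 child edge.

1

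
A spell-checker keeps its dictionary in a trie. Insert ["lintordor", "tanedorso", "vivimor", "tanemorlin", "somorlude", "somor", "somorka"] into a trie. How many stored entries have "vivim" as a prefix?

Filter for entries beginning with "vivim":
Matches: "vivimor"
Count: 1

1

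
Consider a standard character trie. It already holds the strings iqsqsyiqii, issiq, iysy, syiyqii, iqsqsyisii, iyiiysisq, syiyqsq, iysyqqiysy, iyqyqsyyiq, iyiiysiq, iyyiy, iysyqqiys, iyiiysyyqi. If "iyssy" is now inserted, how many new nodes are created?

Walking "iyssy" from the root, the first 3 characters ("iys") follow existing edges; "s" is the first miss.
New nodes needed: |"iyssy"| − 3 = 5 − 3 = 2.

2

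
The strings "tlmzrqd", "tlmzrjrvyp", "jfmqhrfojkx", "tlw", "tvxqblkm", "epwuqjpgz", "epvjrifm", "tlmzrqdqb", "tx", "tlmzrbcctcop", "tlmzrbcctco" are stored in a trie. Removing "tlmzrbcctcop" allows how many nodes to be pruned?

A node on "tlmzrbcctcop"'s path can go only if nothing else ends at it or branches off below it.
The suffix "p" (1 node) is used only by "tlmzrbcctcop"; "tlmzrbcctco" is itself a stored word, so pruning stops there.
Nodes removed: 1

1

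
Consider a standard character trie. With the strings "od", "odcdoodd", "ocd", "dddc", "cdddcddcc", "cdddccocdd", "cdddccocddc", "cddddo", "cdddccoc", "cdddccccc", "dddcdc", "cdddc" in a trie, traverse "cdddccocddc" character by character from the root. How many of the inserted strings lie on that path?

4

Traverse "cdddccocddc" character by character; count nodes along the way that are marked as word ends.
Prefixes of the query that are stored words: "cdddc", "cdddccoc", "cdddccocdd", "cdddccocddc"
Count: 4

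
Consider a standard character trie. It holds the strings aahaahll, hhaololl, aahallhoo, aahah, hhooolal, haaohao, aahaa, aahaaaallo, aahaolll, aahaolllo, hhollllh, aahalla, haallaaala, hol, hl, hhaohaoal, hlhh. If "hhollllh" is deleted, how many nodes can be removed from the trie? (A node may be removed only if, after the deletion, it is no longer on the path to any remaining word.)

5

Walk "hhollllh" from the leaf back toward the root, removing each node that no remaining word uses.
The suffix "llllh" (5 nodes) is used only by "hhollllh"; the node for "hho" still has the child "o", so pruning stops there.
Nodes removed: 5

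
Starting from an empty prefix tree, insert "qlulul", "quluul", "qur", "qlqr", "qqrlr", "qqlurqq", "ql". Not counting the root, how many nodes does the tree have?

Insert word by word; a character creates a node only if that edge doesn't already exist:
  "qlulul" → 6 new (q, l, u, l, u, l)
  "quluul" → prefix "q" already present; 5 new (u, l, u, u, l)
  "qur" → prefix "qu" already present; 1 new (r)
  "qlqr" → prefix "ql" already present; 2 new (q, r)
  "qqrlr" → prefix "q" already present; 4 new (q, r, l, r)
  "qqlurqq" → prefix "qq" already present; 5 new (l, u, r, q, q)
  "ql" → prefix "ql" already present; 0 new (none)
Total nodes = 6 + 5 + 1 + 2 + 4 + 5 + 0 = 23

23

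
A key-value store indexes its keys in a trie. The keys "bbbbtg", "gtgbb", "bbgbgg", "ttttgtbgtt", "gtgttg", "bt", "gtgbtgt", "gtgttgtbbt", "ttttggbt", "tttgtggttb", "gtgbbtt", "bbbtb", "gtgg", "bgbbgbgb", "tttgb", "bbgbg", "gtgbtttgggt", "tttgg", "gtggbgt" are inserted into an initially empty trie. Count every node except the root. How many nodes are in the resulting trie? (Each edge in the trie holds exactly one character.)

69

Insert word by word; a character creates a node only if that edge doesn't already exist:
  "bbbbtg" → 6 new (b, b, b, b, t, g)
  "gtgbb" → 5 new (g, t, g, b, b)
  "bbgbgg" → prefix "bb" already present; 4 new (g, b, g, g)
  "ttttgtbgtt" → 10 new (t, t, t, t, g, t, b, g, t, t)
  "gtgttg" → prefix "gtg" already present; 3 new (t, t, g)
  "bt" → prefix "b" already present; 1 new (t)
  "gtgbtgt" → prefix "gtgb" already present; 3 new (t, g, t)
  "gtgttgtbbt" → prefix "gtgttg" already present; 4 new (t, b, b, t)
  "ttttggbt" → prefix "ttttg" already present; 3 new (g, b, t)
  "tttgtggttb" → prefix "ttt" already present; 7 new (g, t, g, g, t, t, b)
  "gtgbbtt" → prefix "gtgbb" already present; 2 new (t, t)
  "bbbtb" → prefix "bbb" already present; 2 new (t, b)
  "gtgg" → prefix "gtg" already present; 1 new (g)
  "bgbbgbgb" → prefix "b" already present; 7 new (g, b, b, g, b, g, b)
  "tttgb" → prefix "tttg" already present; 1 new (b)
  "bbgbg" → prefix "bbgbg" already present; 0 new (none)
  "gtgbtttgggt" → prefix "gtgbt" already present; 6 new (t, t, g, g, g, t)
  "tttgg" → prefix "tttg" already present; 1 new (g)
  "gtggbgt" → prefix "gtgg" already present; 3 new (b, g, t)
Total nodes = 6 + 5 + 4 + 10 + 3 + 1 + 3 + 4 + 3 + 7 + 2 + 2 + 1 + 7 + 1 + 0 + 6 + 1 + 3 = 69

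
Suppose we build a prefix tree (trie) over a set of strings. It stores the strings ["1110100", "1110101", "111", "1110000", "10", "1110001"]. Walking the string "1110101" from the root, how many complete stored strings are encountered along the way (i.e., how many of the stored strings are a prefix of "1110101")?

Check each prefix of "1110101" against the stored set — each match is an end-marker on the path.
Prefixes of the query that are stored words: "111", "1110101"
Count: 2

2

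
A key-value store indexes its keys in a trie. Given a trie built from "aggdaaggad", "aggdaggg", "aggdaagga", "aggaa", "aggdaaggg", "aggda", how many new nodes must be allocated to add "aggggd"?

"agg" is already a path in the trie; the remaining "ggd" must be added.
New nodes needed: |"aggggd"| − 3 = 6 − 3 = 3.

3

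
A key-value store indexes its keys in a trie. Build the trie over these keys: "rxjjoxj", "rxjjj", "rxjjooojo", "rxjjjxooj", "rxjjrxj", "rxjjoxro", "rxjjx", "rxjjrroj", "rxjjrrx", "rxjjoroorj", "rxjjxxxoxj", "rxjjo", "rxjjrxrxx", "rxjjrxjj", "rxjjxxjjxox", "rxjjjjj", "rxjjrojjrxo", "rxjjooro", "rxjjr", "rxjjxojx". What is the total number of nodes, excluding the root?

58

Insert word by word; a character creates a node only if that edge doesn't already exist:
  "rxjjoxj" → 7 new (r, x, j, j, o, x, j)
  "rxjjj" → prefix "rxjj" already present; 1 new (j)
  "rxjjooojo" → prefix "rxjjo" already present; 4 new (o, o, j, o)
  "rxjjjxooj" → prefix "rxjjj" already present; 4 new (x, o, o, j)
  "rxjjrxj" → prefix "rxjj" already present; 3 new (r, x, j)
  "rxjjoxro" → prefix "rxjjox" already present; 2 new (r, o)
  "rxjjx" → prefix "rxjj" already present; 1 new (x)
  "rxjjrroj" → prefix "rxjjr" already present; 3 new (r, o, j)
  "rxjjrrx" → prefix "rxjjrr" already present; 1 new (x)
  "rxjjoroorj" → prefix "rxjjo" already present; 5 new (r, o, o, r, j)
  "rxjjxxxoxj" → prefix "rxjjx" already present; 5 new (x, x, o, x, j)
  "rxjjo" → prefix "rxjjo" already present; 0 new (none)
  "rxjjrxrxx" → prefix "rxjjrx" already present; 3 new (r, x, x)
  "rxjjrxjj" → prefix "rxjjrxj" already present; 1 new (j)
  "rxjjxxjjxox" → prefix "rxjjxx" already present; 5 new (j, j, x, o, x)
  "rxjjjjj" → prefix "rxjjj" already present; 2 new (j, j)
  "rxjjrojjrxo" → prefix "rxjjr" already present; 6 new (o, j, j, r, x, o)
  "rxjjooro" → prefix "rxjjoo" already present; 2 new (r, o)
  "rxjjr" → prefix "rxjjr" already present; 0 new (none)
  "rxjjxojx" → prefix "rxjjx" already present; 3 new (o, j, x)
Total nodes = 7 + 1 + 4 + 4 + 3 + 2 + 1 + 3 + 1 + 5 + 5 + 0 + 3 + 1 + 5 + 2 + 6 + 2 + 0 + 3 = 58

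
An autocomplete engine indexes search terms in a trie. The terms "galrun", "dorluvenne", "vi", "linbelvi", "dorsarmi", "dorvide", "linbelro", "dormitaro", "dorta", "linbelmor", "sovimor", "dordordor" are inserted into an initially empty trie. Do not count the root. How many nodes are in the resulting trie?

61

Count nodes per top-level branch (shared prefixes stored once):
  'd'-branch (dordordor, dorluvenne, dormitaro, dorsarmi, dorta, dorvide): 33 nodes
  'g'-branch (galrun): 6 nodes
  'l'-branch (linbelmor, linbelro, linbelvi): 13 nodes
  's'-branch (sovimor): 7 nodes
  'v'-branch (vi): 2 nodes
Sum: 61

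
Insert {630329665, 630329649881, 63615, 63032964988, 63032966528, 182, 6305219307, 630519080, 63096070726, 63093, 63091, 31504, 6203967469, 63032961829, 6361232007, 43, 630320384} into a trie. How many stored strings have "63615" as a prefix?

1

Walk to "63615"; the words in its subtree are exactly those with that prefix.
Matches: "63615"
Count: 1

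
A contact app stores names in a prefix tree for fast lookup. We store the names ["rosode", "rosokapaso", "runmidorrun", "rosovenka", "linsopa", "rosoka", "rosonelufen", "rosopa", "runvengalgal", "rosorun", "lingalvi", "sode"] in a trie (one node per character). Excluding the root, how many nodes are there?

For each word, the new-node count is its length minus the longest prefix already in the trie:
  "rosode" → 6 new (r, o, s, o, d, e)
  "rosokapaso" → prefix "roso" already present; 6 new (k, a, p, a, s, o)
  "runmidorrun" → prefix "r" already present; 10 new (u, n, m, i, d, o, r, r, u, n)
  "rosovenka" → prefix "roso" already present; 5 new (v, e, n, k, a)
  "linsopa" → 7 new (l, i, n, s, o, p, a)
  "rosoka" → prefix "rosoka" already present; 0 new (none)
  "rosonelufen" → prefix "roso" already present; 7 new (n, e, l, u, f, e, n)
  "rosopa" → prefix "roso" already present; 2 new (p, a)
  "runvengalgal" → prefix "run" already present; 9 new (v, e, n, g, a, l, g, a, l)
  "rosorun" → prefix "roso" already present; 3 new (r, u, n)
  "lingalvi" → prefix "lin" already present; 5 new (g, a, l, v, i)
  "sode" → 4 new (s, o, d, e)
Total nodes = 6 + 6 + 10 + 5 + 7 + 0 + 7 + 2 + 9 + 3 + 5 + 4 = 64

64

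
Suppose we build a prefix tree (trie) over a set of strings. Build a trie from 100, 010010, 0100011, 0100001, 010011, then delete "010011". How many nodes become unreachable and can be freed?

1

A node on "010011"'s path can go only if nothing else ends at it or branches off below it.
The suffix "1" (1 node) is used only by "010011"; the node for "01001" still has the child "0", so pruning stops there.
Nodes removed: 1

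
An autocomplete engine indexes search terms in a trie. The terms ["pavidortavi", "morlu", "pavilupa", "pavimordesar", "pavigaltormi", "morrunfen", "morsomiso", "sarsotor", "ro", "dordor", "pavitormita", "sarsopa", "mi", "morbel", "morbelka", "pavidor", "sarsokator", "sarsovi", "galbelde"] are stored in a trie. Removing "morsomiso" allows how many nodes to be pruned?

6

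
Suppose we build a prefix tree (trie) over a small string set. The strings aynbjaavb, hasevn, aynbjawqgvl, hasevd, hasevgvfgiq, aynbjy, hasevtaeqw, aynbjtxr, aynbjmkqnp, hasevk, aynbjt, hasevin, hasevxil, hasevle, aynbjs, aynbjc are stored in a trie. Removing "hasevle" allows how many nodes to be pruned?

Walk "hasevle" from the leaf back toward the root, removing each node that no remaining word uses.
The suffix "le" (2 nodes) is used only by "hasevle"; the node for "hasev" still has the child "n", so pruning stops there.
Nodes removed: 2

2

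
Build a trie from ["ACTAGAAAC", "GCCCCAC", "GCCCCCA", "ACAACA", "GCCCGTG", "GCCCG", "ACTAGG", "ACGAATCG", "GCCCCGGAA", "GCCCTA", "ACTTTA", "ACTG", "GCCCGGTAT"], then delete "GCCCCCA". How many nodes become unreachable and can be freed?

2

After clearing the end-marker at "GCCCCCA", prune upward until reaching a node still needed by another word.
The suffix "CA" (2 nodes) is used only by "GCCCCCA"; the node for "GCCCC" still has the child "A", so pruning stops there.
Nodes removed: 2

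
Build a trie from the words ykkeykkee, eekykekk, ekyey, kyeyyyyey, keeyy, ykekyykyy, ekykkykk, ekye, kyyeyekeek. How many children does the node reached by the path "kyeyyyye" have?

Follow the path "kyeyyyye" to its node, then look at its outgoing edges.
Distinct next characters after "kyeyyyye": y.
That node has 1 child edge.

1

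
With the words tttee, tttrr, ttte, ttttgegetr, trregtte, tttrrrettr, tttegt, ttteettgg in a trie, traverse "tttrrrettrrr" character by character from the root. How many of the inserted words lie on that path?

Check each prefix of "tttrrrettrrr" against the stored set — each match is an end-marker on the path.
Prefixes of the query that are stored words: "tttrr", "tttrrrettr"
Count: 2

2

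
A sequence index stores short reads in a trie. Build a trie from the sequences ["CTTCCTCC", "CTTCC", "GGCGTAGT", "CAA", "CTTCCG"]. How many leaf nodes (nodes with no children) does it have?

4

Leaves are exactly the stored words that no other stored word extends.
Those words: "CAA", "CTTCCG", "CTTCCTCC", "GGCGTAGT"
Leaf count: 4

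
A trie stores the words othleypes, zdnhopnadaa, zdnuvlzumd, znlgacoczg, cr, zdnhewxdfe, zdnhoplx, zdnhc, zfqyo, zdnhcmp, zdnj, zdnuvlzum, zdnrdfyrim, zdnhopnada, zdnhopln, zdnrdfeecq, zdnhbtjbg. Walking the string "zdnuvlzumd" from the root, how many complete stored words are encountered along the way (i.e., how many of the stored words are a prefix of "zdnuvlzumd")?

Check each prefix of "zdnuvlzumd" against the stored set — each match is an end-marker on the path.
Prefixes of the query that are stored words: "zdnuvlzum", "zdnuvlzumd"
Count: 2

2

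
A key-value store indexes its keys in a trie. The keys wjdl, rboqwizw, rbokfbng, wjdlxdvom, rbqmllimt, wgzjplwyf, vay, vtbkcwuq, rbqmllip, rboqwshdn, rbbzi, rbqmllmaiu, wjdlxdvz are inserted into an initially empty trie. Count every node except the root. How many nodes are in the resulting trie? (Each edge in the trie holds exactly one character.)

Insert word by word; a character creates a node only if that edge doesn't already exist:
  "wjdl" → 4 new (w, j, d, l)
  "rboqwizw" → 8 new (r, b, o, q, w, i, z, w)
  "rbokfbng" → prefix "rbo" already present; 5 new (k, f, b, n, g)
  "wjdlxdvom" → prefix "wjdl" already present; 5 new (x, d, v, o, m)
  "rbqmllimt" → prefix "rb" already present; 7 new (q, m, l, l, i, m, t)
  "wgzjplwyf" → prefix "w" already present; 8 new (g, z, j, p, l, w, y, f)
  "vay" → 3 new (v, a, y)
  "vtbkcwuq" → prefix "v" already present; 7 new (t, b, k, c, w, u, q)
  "rbqmllip" → prefix "rbqmlli" already present; 1 new (p)
  "rboqwshdn" → prefix "rboqw" already present; 4 new (s, h, d, n)
  "rbbzi" → prefix "rb" already present; 3 new (b, z, i)
  "rbqmllmaiu" → prefix "rbqmll" already present; 4 new (m, a, i, u)
  "wjdlxdvz" → prefix "wjdlxdv" already present; 1 new (z)
Total nodes = 4 + 8 + 5 + 5 + 7 + 8 + 3 + 7 + 1 + 4 + 3 + 4 + 1 = 60

60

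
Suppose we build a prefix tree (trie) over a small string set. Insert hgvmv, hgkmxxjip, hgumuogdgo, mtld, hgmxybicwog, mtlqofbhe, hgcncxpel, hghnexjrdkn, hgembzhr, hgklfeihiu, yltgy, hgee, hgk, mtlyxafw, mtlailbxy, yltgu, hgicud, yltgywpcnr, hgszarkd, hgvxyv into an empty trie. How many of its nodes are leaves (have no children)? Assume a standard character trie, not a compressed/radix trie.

Leaves are exactly the stored words that no other stored word extends.
Those words: "hgcncxpel", "hgee", "hgembzhr", "hghnexjrdkn", "hgicud", "hgklfeihiu", "hgkmxxjip", "hgmxybicwog", "hgszarkd", "hgumuogdgo", "hgvmv", "hgvxyv", "mtlailbxy", "mtld", "mtlqofbhe", "mtlyxafw", "yltgu", "yltgywpcnr"
Leaf count: 18

18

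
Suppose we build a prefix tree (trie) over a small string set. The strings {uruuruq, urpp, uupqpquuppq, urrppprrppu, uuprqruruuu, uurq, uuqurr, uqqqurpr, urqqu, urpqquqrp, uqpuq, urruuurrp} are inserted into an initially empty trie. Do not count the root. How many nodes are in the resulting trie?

67

For each word, the new-node count is its length minus the longest prefix already in the trie:
  "uruuruq" → 7 new (u, r, u, u, r, u, q)
  "urpp" → prefix "ur" already present; 2 new (p, p)
  "uupqpquuppq" → prefix "u" already present; 10 new (u, p, q, p, q, u, u, p, p, q)
  "urrppprrppu" → prefix "ur" already present; 9 new (r, p, p, p, r, r, p, p, u)
  "uuprqruruuu" → prefix "uup" already present; 8 new (r, q, r, u, r, u, u, u)
  "uurq" → prefix "uu" already present; 2 new (r, q)
  "uuqurr" → prefix "uu" already present; 4 new (q, u, r, r)
  "uqqqurpr" → prefix "u" already present; 7 new (q, q, q, u, r, p, r)
  "urqqu" → prefix "ur" already present; 3 new (q, q, u)
  "urpqquqrp" → prefix "urp" already present; 6 new (q, q, u, q, r, p)
  "uqpuq" → prefix "uq" already present; 3 new (p, u, q)
  "urruuurrp" → prefix "urr" already present; 6 new (u, u, u, r, r, p)
Total nodes = 7 + 2 + 10 + 9 + 8 + 2 + 4 + 7 + 3 + 6 + 3 + 6 = 67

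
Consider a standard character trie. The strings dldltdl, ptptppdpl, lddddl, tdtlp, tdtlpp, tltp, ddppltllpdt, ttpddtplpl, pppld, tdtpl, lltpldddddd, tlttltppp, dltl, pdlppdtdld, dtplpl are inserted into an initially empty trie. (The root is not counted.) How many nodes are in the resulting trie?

Insert word by word; a character creates a node only if that edge doesn't already exist:
  "dldltdl" → 7 new (d, l, d, l, t, d, l)
  "ptptppdpl" → 9 new (p, t, p, t, p, p, d, p, l)
  "lddddl" → 6 new (l, d, d, d, d, l)
  "tdtlp" → 5 new (t, d, t, l, p)
  "tdtlpp" → prefix "tdtlp" already present; 1 new (p)
  "tltp" → prefix "t" already present; 3 new (l, t, p)
  "ddppltllpdt" → prefix "d" already present; 10 new (d, p, p, l, t, l, l, p, d, t)
  "ttpddtplpl" → prefix "t" already present; 9 new (t, p, d, d, t, p, l, p, l)
  "pppld" → prefix "p" already present; 4 new (p, p, l, d)
  "tdtpl" → prefix "tdt" already present; 2 new (p, l)
  "lltpldddddd" → prefix "l" already present; 10 new (l, t, p, l, d, d, d, d, d, d)
  "tlttltppp" → prefix "tlt" already present; 6 new (t, l, t, p, p, p)
  "dltl" → prefix "dl" already present; 2 new (t, l)
  "pdlppdtdld" → prefix "p" already present; 9 new (d, l, p, p, d, t, d, l, d)
  "dtplpl" → prefix "d" already present; 5 new (t, p, l, p, l)
Total nodes = 7 + 9 + 6 + 5 + 1 + 3 + 10 + 9 + 4 + 2 + 10 + 6 + 2 + 9 + 5 = 88

88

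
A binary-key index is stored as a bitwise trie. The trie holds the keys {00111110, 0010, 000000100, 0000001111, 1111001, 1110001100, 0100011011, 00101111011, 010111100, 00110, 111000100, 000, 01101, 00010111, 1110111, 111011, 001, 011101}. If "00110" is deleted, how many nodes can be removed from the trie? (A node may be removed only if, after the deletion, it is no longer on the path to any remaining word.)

After clearing the end-marker at "00110", prune upward until reaching a node still needed by another word.
The suffix "0" (1 node) is used only by "00110"; the node for "0011" still has the child "1", so pruning stops there.
Nodes removed: 1

1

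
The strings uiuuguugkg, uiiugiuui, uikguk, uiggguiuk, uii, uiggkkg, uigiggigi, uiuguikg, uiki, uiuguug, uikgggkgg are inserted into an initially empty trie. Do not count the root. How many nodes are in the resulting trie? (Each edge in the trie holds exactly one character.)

50

Insert word by word; a character creates a node only if that edge doesn't already exist:
  "uiuuguugkg" → 10 new (u, i, u, u, g, u, u, g, k, g)
  "uiiugiuui" → prefix "ui" already present; 7 new (i, u, g, i, u, u, i)
  "uikguk" → prefix "ui" already present; 4 new (k, g, u, k)
  "uiggguiuk" → prefix "ui" already present; 7 new (g, g, g, u, i, u, k)
  "uii" → prefix "uii" already present; 0 new (none)
  "uiggkkg" → prefix "uigg" already present; 3 new (k, k, g)
  "uigiggigi" → prefix "uig" already present; 6 new (i, g, g, i, g, i)
  "uiuguikg" → prefix "uiu" already present; 5 new (g, u, i, k, g)
  "uiki" → prefix "uik" already present; 1 new (i)
  "uiuguug" → prefix "uiugu" already present; 2 new (u, g)
  "uikgggkgg" → prefix "uikg" already present; 5 new (g, g, k, g, g)
Total nodes = 10 + 7 + 4 + 7 + 0 + 3 + 6 + 5 + 1 + 2 + 5 = 50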